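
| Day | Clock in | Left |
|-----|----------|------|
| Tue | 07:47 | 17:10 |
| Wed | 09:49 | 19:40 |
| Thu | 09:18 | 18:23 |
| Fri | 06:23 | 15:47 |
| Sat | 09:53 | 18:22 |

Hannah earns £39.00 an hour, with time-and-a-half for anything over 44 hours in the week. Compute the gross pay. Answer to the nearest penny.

£1844.70

Tue: 07:47–17:10 = 9 h 23 min
Wed: 09:49–19:40 = 9 h 51 min
Thu: 09:18–18:23 = 9 h 5 min
Fri: 06:23–15:47 = 9 h 24 min
Sat: 09:53–18:22 = 8 h 29 min
Total worked: 46 h 12 min = 2772 min.
Regular 44 h 0 min = 2640 min at £39.00/h; overtime 2 h 12 min = 132 min at £58.50/h.
Pay = (2640 × £39.00 + 132 × £58.50) ÷ 60 = £1844.70.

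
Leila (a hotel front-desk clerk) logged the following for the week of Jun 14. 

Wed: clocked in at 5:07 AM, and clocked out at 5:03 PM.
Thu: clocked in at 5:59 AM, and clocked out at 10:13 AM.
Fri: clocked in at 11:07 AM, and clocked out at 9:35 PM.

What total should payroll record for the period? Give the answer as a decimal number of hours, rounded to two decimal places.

26.63 hours

Wed: 5:07 AM–5:03 PM = 11 h 56 min
Thu: 5:59 AM–10:13 AM = 4 h 14 min
Fri: 11:07 AM–9:35 PM = 10 h 28 min
Total: 11 h 56 min + 4 h 14 min + 10 h 28 min = 26 h 38 min.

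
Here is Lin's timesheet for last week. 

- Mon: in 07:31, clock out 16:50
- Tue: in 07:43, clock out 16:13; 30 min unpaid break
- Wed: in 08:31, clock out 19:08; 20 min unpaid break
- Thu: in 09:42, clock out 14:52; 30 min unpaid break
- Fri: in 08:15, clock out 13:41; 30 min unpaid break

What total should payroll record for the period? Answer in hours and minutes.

37 h 12 min

Mon: 07:31–16:50 = 9 h 19 min
Tue: 07:43–16:13 = 8 h 30 min; less 30 min break → 8 h 0 min
Wed: 08:31–19:08 = 10 h 37 min; less 20 min break → 10 h 17 min
Thu: 09:42–14:52 = 5 h 10 min; less 30 min break → 4 h 40 min
Fri: 08:15–13:41 = 5 h 26 min; less 30 min break → 4 h 56 min
Total: 9 h 19 min + 8 h 0 min + 10 h 17 min + 4 h 40 min + 4 h 56 min = 37 h 12 min.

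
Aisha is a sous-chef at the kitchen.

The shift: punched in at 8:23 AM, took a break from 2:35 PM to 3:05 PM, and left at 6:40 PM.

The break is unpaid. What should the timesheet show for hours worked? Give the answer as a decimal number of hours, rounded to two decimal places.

9.78 hours

The shift: 8:23 AM–6:40 PM = 10 h 17 min; less 30 min break → 9 h 47 min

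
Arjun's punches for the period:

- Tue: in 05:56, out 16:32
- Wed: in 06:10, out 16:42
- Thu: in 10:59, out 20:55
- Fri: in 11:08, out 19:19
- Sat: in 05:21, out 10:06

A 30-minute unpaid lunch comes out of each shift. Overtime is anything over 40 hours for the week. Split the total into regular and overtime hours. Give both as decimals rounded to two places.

Regular 40.00 hours, overtime 1.50 hours

Tue: 05:56–16:32 = 10 h 36 min; less 30 min break → 10 h 6 min
Wed: 06:10–16:42 = 10 h 32 min; less 30 min break → 10 h 2 min
Thu: 10:59–20:55 = 9 h 56 min; less 30 min break → 9 h 26 min
Fri: 11:08–19:19 = 8 h 11 min; less 30 min break → 7 h 41 min
Sat: 05:21–10:06 = 4 h 45 min; less 30 min break → 4 h 15 min
Total worked: 41 h 30 min = 41.50 h.
Threshold 40 h → overtime 1 h 30 min, regular 40 h 0 min.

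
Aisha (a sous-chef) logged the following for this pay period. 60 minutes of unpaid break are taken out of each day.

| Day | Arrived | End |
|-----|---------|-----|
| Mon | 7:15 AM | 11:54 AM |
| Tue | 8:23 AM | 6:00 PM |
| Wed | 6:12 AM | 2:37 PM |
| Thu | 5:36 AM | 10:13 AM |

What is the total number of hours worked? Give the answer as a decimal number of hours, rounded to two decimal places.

Mon: 7:15 AM–11:54 AM = 4 h 39 min; less 60 min break → 3 h 39 min
Tue: 8:23 AM–6:00 PM = 9 h 37 min; less 60 min break → 8 h 37 min
Wed: 6:12 AM–2:37 PM = 8 h 25 min; less 60 min break → 7 h 25 min
Thu: 5:36 AM–10:13 AM = 4 h 37 min; less 60 min break → 3 h 37 min
Total: 3 h 39 min + 8 h 37 min + 7 h 25 min + 3 h 37 min = 23 h 18 min.

23.30 hours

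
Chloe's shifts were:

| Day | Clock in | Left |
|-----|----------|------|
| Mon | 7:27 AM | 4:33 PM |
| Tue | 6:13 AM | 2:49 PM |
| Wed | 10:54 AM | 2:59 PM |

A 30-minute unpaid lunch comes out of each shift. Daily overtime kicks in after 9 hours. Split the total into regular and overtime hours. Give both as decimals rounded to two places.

Mon: 7:27 AM–4:33 PM = 9 h 6 min; less 30 min break → 8 h 36 min
Tue: 6:13 AM–2:49 PM = 8 h 36 min; less 30 min break → 8 h 6 min
Wed: 10:54 AM–2:59 PM = 4 h 5 min; less 30 min break → 3 h 35 min
Mon reg 8 h 36 min / OT 0 h 0 min; Tue reg 8 h 6 min / OT 0 h 0 min; Wed reg 3 h 35 min / OT 0 h 0 min.
Totals: regular 20 h 17 min, overtime 0 h 0 min.

Regular 20.28 hours, overtime 0.00 hours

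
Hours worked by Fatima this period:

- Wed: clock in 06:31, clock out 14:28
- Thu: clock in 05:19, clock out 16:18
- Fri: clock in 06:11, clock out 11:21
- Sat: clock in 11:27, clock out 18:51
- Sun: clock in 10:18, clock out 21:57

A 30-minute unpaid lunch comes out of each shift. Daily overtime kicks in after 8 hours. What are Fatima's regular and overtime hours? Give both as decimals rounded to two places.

Wed: 06:31–14:28 = 7 h 57 min; less 30 min break → 7 h 27 min
Thu: 05:19–16:18 = 10 h 59 min; less 30 min break → 10 h 29 min
Fri: 06:11–11:21 = 5 h 10 min; less 30 min break → 4 h 40 min
Sat: 11:27–18:51 = 7 h 24 min; less 30 min break → 6 h 54 min
Sun: 10:18–21:57 = 11 h 39 min; less 30 min break → 11 h 9 min
Wed reg 7 h 27 min / OT 0 h 0 min; Thu reg 8 h 0 min / OT 2 h 29 min; Fri reg 4 h 40 min / OT 0 h 0 min; Sat reg 6 h 54 min / OT 0 h 0 min; Sun reg 8 h 0 min / OT 3 h 9 min.
Totals: regular 35 h 1 min, overtime 5 h 38 min.

Regular 35.02 hours, overtime 5.63 hours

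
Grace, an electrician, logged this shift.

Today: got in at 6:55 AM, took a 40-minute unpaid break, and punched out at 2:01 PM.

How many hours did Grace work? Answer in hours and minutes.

6 h 26 min

Today: 6:55 AM–2:01 PM = 7 h 6 min; less 40 min break → 6 h 26 min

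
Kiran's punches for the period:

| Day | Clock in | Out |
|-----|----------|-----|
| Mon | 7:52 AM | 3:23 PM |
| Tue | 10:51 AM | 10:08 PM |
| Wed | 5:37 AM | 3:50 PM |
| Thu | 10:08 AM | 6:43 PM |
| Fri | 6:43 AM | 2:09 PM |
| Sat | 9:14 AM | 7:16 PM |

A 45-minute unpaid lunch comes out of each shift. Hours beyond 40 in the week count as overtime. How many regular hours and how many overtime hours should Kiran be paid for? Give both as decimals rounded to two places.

Mon: 7:52 AM–3:23 PM = 7 h 31 min; less 45 min break → 6 h 46 min
Tue: 10:51 AM–10:08 PM = 11 h 17 min; less 45 min break → 10 h 32 min
Wed: 5:37 AM–3:50 PM = 10 h 13 min; less 45 min break → 9 h 28 min
Thu: 10:08 AM–6:43 PM = 8 h 35 min; less 45 min break → 7 h 50 min
Fri: 6:43 AM–2:09 PM = 7 h 26 min; less 45 min break → 6 h 41 min
Sat: 9:14 AM–7:16 PM = 10 h 2 min; less 45 min break → 9 h 17 min
Total worked: 50 h 34 min = 50.57 h.
Threshold 40 h → overtime 10 h 34 min, regular 40 h 0 min.

Regular 40.00 hours, overtime 10.57 hours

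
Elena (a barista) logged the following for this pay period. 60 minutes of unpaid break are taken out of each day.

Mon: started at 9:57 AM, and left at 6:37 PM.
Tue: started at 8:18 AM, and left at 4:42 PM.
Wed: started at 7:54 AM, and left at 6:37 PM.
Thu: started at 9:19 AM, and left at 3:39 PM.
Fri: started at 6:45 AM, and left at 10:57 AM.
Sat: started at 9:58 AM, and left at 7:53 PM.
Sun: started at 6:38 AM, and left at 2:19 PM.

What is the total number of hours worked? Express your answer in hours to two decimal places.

Mon: 9:57 AM–6:37 PM = 8 h 40 min; less 60 min break → 7 h 40 min
Tue: 8:18 AM–4:42 PM = 8 h 24 min; less 60 min break → 7 h 24 min
Wed: 7:54 AM–6:37 PM = 10 h 43 min; less 60 min break → 9 h 43 min
Thu: 9:19 AM–3:39 PM = 6 h 20 min; less 60 min break → 5 h 20 min
Fri: 6:45 AM–10:57 AM = 4 h 12 min; less 60 min break → 3 h 12 min
Sat: 9:58 AM–7:53 PM = 9 h 55 min; less 60 min break → 8 h 55 min
Sun: 6:38 AM–2:19 PM = 7 h 41 min; less 60 min break → 6 h 41 min
Total: 7 h 40 min + 7 h 24 min + 9 h 43 min + 5 h 20 min + 3 h 12 min + 8 h 55 min + 6 h 41 min = 48 h 55 min.

48.92 hours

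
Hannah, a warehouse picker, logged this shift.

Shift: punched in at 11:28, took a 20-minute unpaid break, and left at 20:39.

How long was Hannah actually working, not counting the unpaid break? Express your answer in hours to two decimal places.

Shift: 11:28–20:39 = 9 h 11 min; less 20 min break → 8 h 51 min

8.85 hours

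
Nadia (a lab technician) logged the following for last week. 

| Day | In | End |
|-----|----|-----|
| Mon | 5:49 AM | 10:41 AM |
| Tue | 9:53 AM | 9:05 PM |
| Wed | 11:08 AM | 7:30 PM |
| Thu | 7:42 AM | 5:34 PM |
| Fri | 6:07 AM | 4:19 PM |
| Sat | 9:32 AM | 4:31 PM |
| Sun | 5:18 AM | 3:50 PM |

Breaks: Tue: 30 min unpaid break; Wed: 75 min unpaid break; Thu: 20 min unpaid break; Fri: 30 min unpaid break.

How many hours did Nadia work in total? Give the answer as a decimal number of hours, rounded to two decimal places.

59.43 hours

Mon: 5:49 AM–10:41 AM = 4 h 52 min
Tue: 9:53 AM–9:05 PM = 11 h 12 min; less 30 min break → 10 h 42 min
Wed: 11:08 AM–7:30 PM = 8 h 22 min; less 75 min break → 7 h 7 min
Thu: 7:42 AM–5:34 PM = 9 h 52 min; less 20 min break → 9 h 32 min
Fri: 6:07 AM–4:19 PM = 10 h 12 min; less 30 min break → 9 h 42 min
Sat: 9:32 AM–4:31 PM = 6 h 59 min
Sun: 5:18 AM–3:50 PM = 10 h 32 min
Total: 4 h 52 min + 10 h 42 min + 7 h 7 min + 9 h 32 min + 9 h 42 min + 6 h 59 min + 10 h 32 min = 59 h 26 min.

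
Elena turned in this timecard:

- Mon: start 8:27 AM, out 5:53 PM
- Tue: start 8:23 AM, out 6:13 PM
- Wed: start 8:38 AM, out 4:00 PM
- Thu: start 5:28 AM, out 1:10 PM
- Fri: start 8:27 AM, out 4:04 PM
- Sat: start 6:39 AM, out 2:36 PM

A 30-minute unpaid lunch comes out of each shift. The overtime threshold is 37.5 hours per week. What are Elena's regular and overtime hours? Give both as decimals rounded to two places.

Mon: 8:27 AM–5:53 PM = 9 h 26 min; less 30 min break → 8 h 56 min
Tue: 8:23 AM–6:13 PM = 9 h 50 min; less 30 min break → 9 h 20 min
Wed: 8:38 AM–4:00 PM = 7 h 22 min; less 30 min break → 6 h 52 min
Thu: 5:28 AM–1:10 PM = 7 h 42 min; less 30 min break → 7 h 12 min
Fri: 8:27 AM–4:04 PM = 7 h 37 min; less 30 min break → 7 h 7 min
Sat: 6:39 AM–2:36 PM = 7 h 57 min; less 30 min break → 7 h 27 min
Total worked: 46 h 54 min = 46.90 h.
Threshold 37.5 h → overtime 9 h 24 min, regular 37 h 30 min.

Regular 37.50 hours, overtime 9.40 hours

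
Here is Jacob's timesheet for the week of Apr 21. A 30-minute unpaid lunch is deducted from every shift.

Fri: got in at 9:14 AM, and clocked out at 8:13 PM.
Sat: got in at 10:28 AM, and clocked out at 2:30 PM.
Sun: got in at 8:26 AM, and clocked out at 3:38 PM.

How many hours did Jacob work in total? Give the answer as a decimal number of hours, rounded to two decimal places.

Fri: 9:14 AM–8:13 PM = 10 h 59 min; less 30 min break → 10 h 29 min
Sat: 10:28 AM–2:30 PM = 4 h 2 min; less 30 min break → 3 h 32 min
Sun: 8:26 AM–3:38 PM = 7 h 12 min; less 30 min break → 6 h 42 min
Total: 10 h 29 min + 3 h 32 min + 6 h 42 min = 20 h 43 min.

20.72 hours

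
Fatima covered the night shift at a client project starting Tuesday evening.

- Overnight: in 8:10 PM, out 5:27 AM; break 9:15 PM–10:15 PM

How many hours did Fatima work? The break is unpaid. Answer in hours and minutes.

Overnight: 8:10 PM → midnight = 3 h 50 min; midnight → 5:27 AM = 5 h 27 min; span 9 h 17 min; less 60 min break → 8 h 17 min

8 h 17 min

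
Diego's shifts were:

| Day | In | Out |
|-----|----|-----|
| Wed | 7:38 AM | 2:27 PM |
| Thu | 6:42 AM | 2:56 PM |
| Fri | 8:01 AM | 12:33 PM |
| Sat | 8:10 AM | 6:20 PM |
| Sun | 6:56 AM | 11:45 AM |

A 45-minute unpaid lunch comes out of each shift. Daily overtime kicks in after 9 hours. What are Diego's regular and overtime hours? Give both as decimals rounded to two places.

Wed: 7:38 AM–2:27 PM = 6 h 49 min; less 45 min break → 6 h 4 min
Thu: 6:42 AM–2:56 PM = 8 h 14 min; less 45 min break → 7 h 29 min
Fri: 8:01 AM–12:33 PM = 4 h 32 min; less 45 min break → 3 h 47 min
Sat: 8:10 AM–6:20 PM = 10 h 10 min; less 45 min break → 9 h 25 min
Sun: 6:56 AM–11:45 AM = 4 h 49 min; less 45 min break → 4 h 4 min
Wed reg 6 h 4 min / OT 0 h 0 min; Thu reg 7 h 29 min / OT 0 h 0 min; Fri reg 3 h 47 min / OT 0 h 0 min; Sat reg 9 h 0 min / OT 0 h 25 min; Sun reg 4 h 4 min / OT 0 h 0 min.
Totals: regular 30 h 24 min, overtime 0 h 25 min.

Regular 30.40 hours, overtime 0.42 hours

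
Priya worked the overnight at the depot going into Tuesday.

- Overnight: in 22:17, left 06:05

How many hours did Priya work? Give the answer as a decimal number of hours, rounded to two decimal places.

Overnight: 22:17 → midnight = 1 h 43 min; midnight → 06:05 = 6 h 5 min; span 7 h 48 min

7.80 hours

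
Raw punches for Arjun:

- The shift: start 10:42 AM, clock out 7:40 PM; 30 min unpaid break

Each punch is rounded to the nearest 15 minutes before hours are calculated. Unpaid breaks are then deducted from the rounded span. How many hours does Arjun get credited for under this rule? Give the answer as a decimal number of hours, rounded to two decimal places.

8.50 hours

The shift: in 10:42 AM→10:45 AM, out 7:40 PM→7:45 PM; 9 h 0 min − 30 min = 8 h 30 min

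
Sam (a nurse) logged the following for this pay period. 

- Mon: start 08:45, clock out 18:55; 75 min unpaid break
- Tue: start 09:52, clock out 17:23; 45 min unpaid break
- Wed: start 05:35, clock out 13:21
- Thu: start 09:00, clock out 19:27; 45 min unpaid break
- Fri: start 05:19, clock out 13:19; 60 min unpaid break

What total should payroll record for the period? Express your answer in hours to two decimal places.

40.15 hours

Mon: 08:45–18:55 = 10 h 10 min; less 75 min break → 8 h 55 min
Tue: 09:52–17:23 = 7 h 31 min; less 45 min break → 6 h 46 min
Wed: 05:35–13:21 = 7 h 46 min
Thu: 09:00–19:27 = 10 h 27 min; less 45 min break → 9 h 42 min
Fri: 05:19–13:19 = 8 h 0 min; less 60 min break → 7 h 0 min
Total: 8 h 55 min + 6 h 46 min + 7 h 46 min + 9 h 42 min + 7 h 0 min = 40 h 9 min.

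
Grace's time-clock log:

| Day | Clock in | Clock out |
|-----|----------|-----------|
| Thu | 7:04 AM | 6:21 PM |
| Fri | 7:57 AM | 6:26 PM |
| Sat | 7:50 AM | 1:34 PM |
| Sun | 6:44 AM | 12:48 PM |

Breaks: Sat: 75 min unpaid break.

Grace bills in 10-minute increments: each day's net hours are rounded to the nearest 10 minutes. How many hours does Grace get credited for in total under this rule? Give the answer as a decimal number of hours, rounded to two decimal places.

32.33 hours

Thu: 7:04 AM–6:21 PM = 11 h 17 min → rounds to 11 h 20 min
Fri: 7:57 AM–6:26 PM = 10 h 29 min → rounds to 10 h 30 min
Sat: 7:50 AM–1:34 PM = 5 h 44 min − 75 min = 4 h 29 min → rounds to 4 h 30 min
Sun: 6:44 AM–12:48 PM = 6 h 4 min → rounds to 6 h 0 min
Total credited: 32 h 20 min.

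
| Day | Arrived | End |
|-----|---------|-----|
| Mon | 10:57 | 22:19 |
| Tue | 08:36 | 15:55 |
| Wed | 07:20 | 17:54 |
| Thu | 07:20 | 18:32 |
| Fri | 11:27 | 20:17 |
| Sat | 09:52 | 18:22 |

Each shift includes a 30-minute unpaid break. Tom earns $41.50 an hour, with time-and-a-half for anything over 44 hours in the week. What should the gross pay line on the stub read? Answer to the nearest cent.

$2497.26

Mon: 10:57–22:19 = 11 h 22 min; less 30 min break → 10 h 52 min
Tue: 08:36–15:55 = 7 h 19 min; less 30 min break → 6 h 49 min
Wed: 07:20–17:54 = 10 h 34 min; less 30 min break → 10 h 4 min
Thu: 07:20–18:32 = 11 h 12 min; less 30 min break → 10 h 42 min
Fri: 11:27–20:17 = 8 h 50 min; less 30 min break → 8 h 20 min
Sat: 09:52–18:22 = 8 h 30 min; less 30 min break → 8 h 0 min
Total worked: 54 h 47 min = 3287 min.
Regular 44 h 0 min = 2640 min at $41.50/h; overtime 10 h 47 min = 647 min at $62.25/h.
Pay = (2640 × $41.50 + 647 × $62.25) ÷ 60 = $2497.26.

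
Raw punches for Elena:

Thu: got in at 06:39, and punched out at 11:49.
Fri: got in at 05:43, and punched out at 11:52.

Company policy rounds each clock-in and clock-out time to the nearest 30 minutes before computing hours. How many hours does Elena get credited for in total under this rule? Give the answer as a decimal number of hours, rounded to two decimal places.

Thu: in 06:39→06:30, out 11:49→12:00; 5 h 30 min
Fri: in 05:43→05:30, out 11:52→12:00; 6 h 30 min
Total credited: 12 h 0 min.

12.00 hours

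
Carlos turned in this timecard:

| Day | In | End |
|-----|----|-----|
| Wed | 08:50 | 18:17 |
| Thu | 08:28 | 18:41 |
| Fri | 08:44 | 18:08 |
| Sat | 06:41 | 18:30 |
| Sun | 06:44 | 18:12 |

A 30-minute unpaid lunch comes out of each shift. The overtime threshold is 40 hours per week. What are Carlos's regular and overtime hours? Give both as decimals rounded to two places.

Wed: 08:50–18:17 = 9 h 27 min; less 30 min break → 8 h 57 min
Thu: 08:28–18:41 = 10 h 13 min; less 30 min break → 9 h 43 min
Fri: 08:44–18:08 = 9 h 24 min; less 30 min break → 8 h 54 min
Sat: 06:41–18:30 = 11 h 49 min; less 30 min break → 11 h 19 min
Sun: 06:44–18:12 = 11 h 28 min; less 30 min break → 10 h 58 min
Total worked: 49 h 51 min = 49.85 h.
Threshold 40 h → overtime 9 h 51 min, regular 40 h 0 min.

Regular 40.00 hours, overtime 9.85 hours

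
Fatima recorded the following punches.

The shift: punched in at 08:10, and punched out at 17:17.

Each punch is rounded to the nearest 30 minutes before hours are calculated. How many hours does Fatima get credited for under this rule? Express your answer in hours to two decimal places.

9.50 hours

The shift: in 08:10→08:00, out 17:17→17:30; 9 h 30 min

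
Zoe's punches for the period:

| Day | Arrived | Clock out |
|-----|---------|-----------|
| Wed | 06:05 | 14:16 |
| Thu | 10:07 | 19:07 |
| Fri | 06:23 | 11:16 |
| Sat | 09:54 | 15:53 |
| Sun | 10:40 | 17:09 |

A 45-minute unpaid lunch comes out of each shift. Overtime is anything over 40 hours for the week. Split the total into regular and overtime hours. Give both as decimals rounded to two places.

Regular 30.78 hours, overtime 0.00 hours

Wed: 06:05–14:16 = 8 h 11 min; less 45 min break → 7 h 26 min
Thu: 10:07–19:07 = 9 h 0 min; less 45 min break → 8 h 15 min
Fri: 06:23–11:16 = 4 h 53 min; less 45 min break → 4 h 8 min
Sat: 09:54–15:53 = 5 h 59 min; less 45 min break → 5 h 14 min
Sun: 10:40–17:09 = 6 h 29 min; less 45 min break → 5 h 44 min
Total worked: 30 h 47 min = 30.78 h.
Threshold 40 h → overtime 0 h 0 min, regular 30 h 47 min.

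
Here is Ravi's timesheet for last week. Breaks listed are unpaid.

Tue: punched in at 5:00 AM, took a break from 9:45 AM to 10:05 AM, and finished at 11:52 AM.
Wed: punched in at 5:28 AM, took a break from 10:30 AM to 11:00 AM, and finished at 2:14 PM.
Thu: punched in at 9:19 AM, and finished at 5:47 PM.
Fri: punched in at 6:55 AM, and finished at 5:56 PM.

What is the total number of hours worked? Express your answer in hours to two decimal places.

34.28 hours

Tue: 5:00 AM–11:52 AM = 6 h 52 min; less 20 min break → 6 h 32 min
Wed: 5:28 AM–2:14 PM = 8 h 46 min; less 30 min break → 8 h 16 min
Thu: 9:19 AM–5:47 PM = 8 h 28 min
Fri: 6:55 AM–5:56 PM = 11 h 1 min
Total: 6 h 32 min + 8 h 16 min + 8 h 28 min + 11 h 1 min = 34 h 17 min.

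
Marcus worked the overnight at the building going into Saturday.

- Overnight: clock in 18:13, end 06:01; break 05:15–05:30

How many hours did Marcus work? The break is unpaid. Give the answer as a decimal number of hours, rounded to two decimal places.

11.55 hours

Overnight: 18:13 → midnight = 5 h 47 min; midnight → 06:01 = 6 h 1 min; span 11 h 48 min; less 15 min break → 11 h 33 min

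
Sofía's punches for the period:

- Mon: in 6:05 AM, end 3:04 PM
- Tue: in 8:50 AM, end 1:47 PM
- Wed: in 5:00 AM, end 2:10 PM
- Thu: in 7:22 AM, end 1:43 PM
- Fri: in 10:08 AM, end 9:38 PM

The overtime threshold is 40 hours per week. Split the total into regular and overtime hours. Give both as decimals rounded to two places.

Regular 40.00 hours, overtime 0.95 hours

Mon: 6:05 AM–3:04 PM = 8 h 59 min
Tue: 8:50 AM–1:47 PM = 4 h 57 min
Wed: 5:00 AM–2:10 PM = 9 h 10 min
Thu: 7:22 AM–1:43 PM = 6 h 21 min
Fri: 10:08 AM–9:38 PM = 11 h 30 min
Total worked: 40 h 57 min = 40.95 h.
Threshold 40 h → overtime 0 h 57 min, regular 40 h 0 min.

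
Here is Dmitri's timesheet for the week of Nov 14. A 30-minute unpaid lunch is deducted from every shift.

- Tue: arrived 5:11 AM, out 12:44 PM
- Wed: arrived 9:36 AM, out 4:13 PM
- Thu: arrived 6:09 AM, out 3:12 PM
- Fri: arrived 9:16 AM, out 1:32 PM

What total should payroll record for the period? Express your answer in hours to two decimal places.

Tue: 5:11 AM–12:44 PM = 7 h 33 min; less 30 min break → 7 h 3 min
Wed: 9:36 AM–4:13 PM = 6 h 37 min; less 30 min break → 6 h 7 min
Thu: 6:09 AM–3:12 PM = 9 h 3 min; less 30 min break → 8 h 33 min
Fri: 9:16 AM–1:32 PM = 4 h 16 min; less 30 min break → 3 h 46 min
Total: 7 h 3 min + 6 h 7 min + 8 h 33 min + 3 h 46 min = 25 h 29 min.

25.48 hours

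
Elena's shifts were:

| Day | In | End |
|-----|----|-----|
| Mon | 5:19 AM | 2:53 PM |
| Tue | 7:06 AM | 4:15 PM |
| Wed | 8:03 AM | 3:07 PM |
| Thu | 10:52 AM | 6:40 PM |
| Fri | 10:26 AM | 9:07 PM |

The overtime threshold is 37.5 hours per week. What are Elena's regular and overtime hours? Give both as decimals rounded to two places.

Regular 37.50 hours, overtime 6.77 hours

Mon: 5:19 AM–2:53 PM = 9 h 34 min
Tue: 7:06 AM–4:15 PM = 9 h 9 min
Wed: 8:03 AM–3:07 PM = 7 h 4 min
Thu: 10:52 AM–6:40 PM = 7 h 48 min
Fri: 10:26 AM–9:07 PM = 10 h 41 min
Total worked: 44 h 16 min = 44.27 h.
Threshold 37.5 h → overtime 6 h 46 min, regular 37 h 30 min.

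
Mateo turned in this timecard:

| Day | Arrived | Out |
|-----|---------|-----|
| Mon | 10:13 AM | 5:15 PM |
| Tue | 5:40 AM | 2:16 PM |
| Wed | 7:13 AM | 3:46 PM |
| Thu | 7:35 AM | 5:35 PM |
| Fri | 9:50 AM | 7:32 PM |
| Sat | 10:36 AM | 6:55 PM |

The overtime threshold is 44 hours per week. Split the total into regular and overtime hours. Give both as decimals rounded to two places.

Regular 44.00 hours, overtime 8.20 hours

Mon: 10:13 AM–5:15 PM = 7 h 2 min
Tue: 5:40 AM–2:16 PM = 8 h 36 min
Wed: 7:13 AM–3:46 PM = 8 h 33 min
Thu: 7:35 AM–5:35 PM = 10 h 0 min
Fri: 9:50 AM–7:32 PM = 9 h 42 min
Sat: 10:36 AM–6:55 PM = 8 h 19 min
Total worked: 52 h 12 min = 52.20 h.
Threshold 44 h → overtime 8 h 12 min, regular 44 h 0 min.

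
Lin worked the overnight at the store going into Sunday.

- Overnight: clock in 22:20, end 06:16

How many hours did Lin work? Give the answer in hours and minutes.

Overnight: 22:20 → midnight = 1 h 40 min; midnight → 06:16 = 6 h 16 min; span 7 h 56 min

7 h 56 min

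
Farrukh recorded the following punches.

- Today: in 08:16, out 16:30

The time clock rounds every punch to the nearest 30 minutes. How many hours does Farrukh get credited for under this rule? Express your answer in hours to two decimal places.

Today: in 08:16→08:30, out 16:30→16:30; 8 h 0 min

8.00 hours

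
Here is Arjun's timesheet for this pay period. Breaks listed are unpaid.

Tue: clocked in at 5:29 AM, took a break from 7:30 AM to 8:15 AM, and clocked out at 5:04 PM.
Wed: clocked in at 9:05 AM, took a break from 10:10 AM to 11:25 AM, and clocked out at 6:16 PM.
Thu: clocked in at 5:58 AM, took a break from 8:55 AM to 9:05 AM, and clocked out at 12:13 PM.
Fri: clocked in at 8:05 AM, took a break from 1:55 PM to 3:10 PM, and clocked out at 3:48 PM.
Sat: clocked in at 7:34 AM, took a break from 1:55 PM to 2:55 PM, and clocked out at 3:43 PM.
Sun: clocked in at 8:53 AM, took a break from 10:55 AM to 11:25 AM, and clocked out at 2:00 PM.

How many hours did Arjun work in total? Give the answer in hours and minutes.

Tue: 5:29 AM–5:04 PM = 11 h 35 min; less 45 min break → 10 h 50 min
Wed: 9:05 AM–6:16 PM = 9 h 11 min; less 75 min break → 7 h 56 min
Thu: 5:58 AM–12:13 PM = 6 h 15 min; less 10 min break → 6 h 5 min
Fri: 8:05 AM–3:48 PM = 7 h 43 min; less 75 min break → 6 h 28 min
Sat: 7:34 AM–3:43 PM = 8 h 9 min; less 60 min break → 7 h 9 min
Sun: 8:53 AM–2:00 PM = 5 h 7 min; less 30 min break → 4 h 37 min
Total: 10 h 50 min + 7 h 56 min + 6 h 5 min + 6 h 28 min + 7 h 9 min + 4 h 37 min = 43 h 5 min.

43 h 5 min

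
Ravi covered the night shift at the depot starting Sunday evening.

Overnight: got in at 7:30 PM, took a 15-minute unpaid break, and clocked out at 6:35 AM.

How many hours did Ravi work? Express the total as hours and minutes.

10 h 50 min

Overnight: 7:30 PM → midnight = 4 h 30 min; midnight → 6:35 AM = 6 h 35 min; span 11 h 5 min; less 15 min break → 10 h 50 min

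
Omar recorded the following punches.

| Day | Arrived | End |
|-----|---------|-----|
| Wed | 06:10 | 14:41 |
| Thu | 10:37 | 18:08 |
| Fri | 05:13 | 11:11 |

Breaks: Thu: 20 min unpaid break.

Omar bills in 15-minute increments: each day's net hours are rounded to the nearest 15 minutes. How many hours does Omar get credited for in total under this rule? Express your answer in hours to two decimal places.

Wed: 06:10–14:41 = 8 h 31 min → rounds to 8 h 30 min
Thu: 10:37–18:08 = 7 h 31 min − 20 min = 7 h 11 min → rounds to 7 h 15 min
Fri: 05:13–11:11 = 5 h 58 min → rounds to 6 h 0 min
Total credited: 21 h 45 min.

21.75 hours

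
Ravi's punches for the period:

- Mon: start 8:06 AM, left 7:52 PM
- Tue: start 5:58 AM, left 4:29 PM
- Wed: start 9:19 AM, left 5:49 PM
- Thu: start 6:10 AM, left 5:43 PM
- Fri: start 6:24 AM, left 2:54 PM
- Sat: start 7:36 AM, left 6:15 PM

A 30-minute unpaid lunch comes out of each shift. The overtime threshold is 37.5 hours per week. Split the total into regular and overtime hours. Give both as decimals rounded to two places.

Mon: 8:06 AM–7:52 PM = 11 h 46 min; less 30 min break → 11 h 16 min
Tue: 5:58 AM–4:29 PM = 10 h 31 min; less 30 min break → 10 h 1 min
Wed: 9:19 AM–5:49 PM = 8 h 30 min; less 30 min break → 8 h 0 min
Thu: 6:10 AM–5:43 PM = 11 h 33 min; less 30 min break → 11 h 3 min
Fri: 6:24 AM–2:54 PM = 8 h 30 min; less 30 min break → 8 h 0 min
Sat: 7:36 AM–6:15 PM = 10 h 39 min; less 30 min break → 10 h 9 min
Total worked: 58 h 29 min = 58.48 h.
Threshold 37.5 h → overtime 20 h 59 min, regular 37 h 30 min.

Regular 37.50 hours, overtime 20.98 hours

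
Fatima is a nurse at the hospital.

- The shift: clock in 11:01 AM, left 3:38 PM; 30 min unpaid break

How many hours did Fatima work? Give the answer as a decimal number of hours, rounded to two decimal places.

The shift: 11:01 AM–3:38 PM = 4 h 37 min; less 30 min break → 4 h 7 min

4.12 hours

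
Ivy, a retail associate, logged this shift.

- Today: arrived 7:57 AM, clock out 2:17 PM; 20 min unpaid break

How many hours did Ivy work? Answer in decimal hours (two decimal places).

Today: 7:57 AM–2:17 PM = 6 h 20 min; less 20 min break → 6 h 0 min

6.00 hours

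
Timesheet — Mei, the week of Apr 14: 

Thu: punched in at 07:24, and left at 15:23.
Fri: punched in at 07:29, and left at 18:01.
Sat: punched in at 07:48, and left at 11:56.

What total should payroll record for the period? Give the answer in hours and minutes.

Thu: 07:24–15:23 = 7 h 59 min
Fri: 07:29–18:01 = 10 h 32 min
Sat: 07:48–11:56 = 4 h 8 min
Total: 7 h 59 min + 10 h 32 min + 4 h 8 min = 22 h 39 min.

22 h 39 min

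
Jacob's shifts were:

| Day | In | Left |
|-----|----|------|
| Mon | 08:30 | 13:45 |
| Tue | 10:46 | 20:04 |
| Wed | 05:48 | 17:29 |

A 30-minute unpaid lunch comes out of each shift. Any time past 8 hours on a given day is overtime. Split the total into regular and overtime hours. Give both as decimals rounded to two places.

Mon: 08:30–13:45 = 5 h 15 min; less 30 min break → 4 h 45 min
Tue: 10:46–20:04 = 9 h 18 min; less 30 min break → 8 h 48 min
Wed: 05:48–17:29 = 11 h 41 min; less 30 min break → 11 h 11 min
Mon reg 4 h 45 min / OT 0 h 0 min; Tue reg 8 h 0 min / OT 0 h 48 min; Wed reg 8 h 0 min / OT 3 h 11 min.
Totals: regular 20 h 45 min, overtime 3 h 59 min.

Regular 20.75 hours, overtime 3.98 hours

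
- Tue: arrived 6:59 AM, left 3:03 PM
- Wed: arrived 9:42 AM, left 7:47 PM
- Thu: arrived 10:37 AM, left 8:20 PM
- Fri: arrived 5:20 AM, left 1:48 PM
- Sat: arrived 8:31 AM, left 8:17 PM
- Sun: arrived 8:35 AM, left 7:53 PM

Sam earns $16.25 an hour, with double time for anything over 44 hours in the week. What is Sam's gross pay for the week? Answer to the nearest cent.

Tue: 6:59 AM–3:03 PM = 8 h 4 min
Wed: 9:42 AM–7:47 PM = 10 h 5 min
Thu: 10:37 AM–8:20 PM = 9 h 43 min
Fri: 5:20 AM–1:48 PM = 8 h 28 min
Sat: 8:31 AM–8:17 PM = 11 h 46 min
Sun: 8:35 AM–7:53 PM = 11 h 18 min
Total worked: 59 h 24 min = 3564 min.
Regular 44 h 0 min = 2640 min at $16.25/h; overtime 15 h 24 min = 924 min at $32.50/h.
Pay = (2640 × $16.25 + 924 × $32.50) ÷ 60 = $1215.50.

$1215.50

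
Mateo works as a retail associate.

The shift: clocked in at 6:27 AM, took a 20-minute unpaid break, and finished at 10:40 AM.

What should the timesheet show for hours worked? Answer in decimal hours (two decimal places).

The shift: 6:27 AM–10:40 AM = 4 h 13 min; less 20 min break → 3 h 53 min

3.88 hours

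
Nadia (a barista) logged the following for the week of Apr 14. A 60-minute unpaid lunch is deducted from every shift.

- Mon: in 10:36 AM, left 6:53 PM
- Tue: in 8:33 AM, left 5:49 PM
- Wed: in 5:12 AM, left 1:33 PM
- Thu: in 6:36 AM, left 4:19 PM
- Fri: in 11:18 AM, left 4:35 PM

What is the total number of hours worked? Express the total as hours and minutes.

35 h 54 min

Mon: 10:36 AM–6:53 PM = 8 h 17 min; less 60 min break → 7 h 17 min
Tue: 8:33 AM–5:49 PM = 9 h 16 min; less 60 min break → 8 h 16 min
Wed: 5:12 AM–1:33 PM = 8 h 21 min; less 60 min break → 7 h 21 min
Thu: 6:36 AM–4:19 PM = 9 h 43 min; less 60 min break → 8 h 43 min
Fri: 11:18 AM–4:35 PM = 5 h 17 min; less 60 min break → 4 h 17 min
Total: 7 h 17 min + 8 h 16 min + 7 h 21 min + 8 h 43 min + 4 h 17 min = 35 h 54 min.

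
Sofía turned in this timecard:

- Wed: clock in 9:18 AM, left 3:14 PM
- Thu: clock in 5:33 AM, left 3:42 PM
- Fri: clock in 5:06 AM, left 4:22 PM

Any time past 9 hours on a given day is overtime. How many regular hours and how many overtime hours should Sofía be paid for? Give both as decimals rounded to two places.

Wed: 9:18 AM–3:14 PM = 5 h 56 min
Thu: 5:33 AM–3:42 PM = 10 h 9 min
Fri: 5:06 AM–4:22 PM = 11 h 16 min
Wed reg 5 h 56 min / OT 0 h 0 min; Thu reg 9 h 0 min / OT 1 h 9 min; Fri reg 9 h 0 min / OT 2 h 16 min.
Totals: regular 23 h 56 min, overtime 3 h 25 min.

Regular 23.93 hours, overtime 3.42 hours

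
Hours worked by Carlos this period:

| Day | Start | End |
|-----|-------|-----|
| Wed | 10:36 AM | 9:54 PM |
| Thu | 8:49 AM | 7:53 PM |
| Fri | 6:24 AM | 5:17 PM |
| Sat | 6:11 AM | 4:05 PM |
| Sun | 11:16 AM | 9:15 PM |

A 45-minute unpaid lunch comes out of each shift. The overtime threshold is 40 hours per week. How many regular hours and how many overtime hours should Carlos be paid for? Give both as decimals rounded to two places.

Wed: 10:36 AM–9:54 PM = 11 h 18 min; less 45 min break → 10 h 33 min
Thu: 8:49 AM–7:53 PM = 11 h 4 min; less 45 min break → 10 h 19 min
Fri: 6:24 AM–5:17 PM = 10 h 53 min; less 45 min break → 10 h 8 min
Sat: 6:11 AM–4:05 PM = 9 h 54 min; less 45 min break → 9 h 9 min
Sun: 11:16 AM–9:15 PM = 9 h 59 min; less 45 min break → 9 h 14 min
Total worked: 49 h 23 min = 49.38 h.
Threshold 40 h → overtime 9 h 23 min, regular 40 h 0 min.

Regular 40.00 hours, overtime 9.38 hours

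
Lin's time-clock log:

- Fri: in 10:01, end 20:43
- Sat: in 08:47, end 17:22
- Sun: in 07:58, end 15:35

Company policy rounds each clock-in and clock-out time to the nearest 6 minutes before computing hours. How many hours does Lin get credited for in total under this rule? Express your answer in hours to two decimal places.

26.90 hours

Fri: in 10:01→10:00, out 20:43→20:42; 10 h 42 min
Sat: in 08:47→08:48, out 17:22→17:24; 8 h 36 min
Sun: in 07:58→08:00, out 15:35→15:36; 7 h 36 min
Total credited: 26 h 54 min.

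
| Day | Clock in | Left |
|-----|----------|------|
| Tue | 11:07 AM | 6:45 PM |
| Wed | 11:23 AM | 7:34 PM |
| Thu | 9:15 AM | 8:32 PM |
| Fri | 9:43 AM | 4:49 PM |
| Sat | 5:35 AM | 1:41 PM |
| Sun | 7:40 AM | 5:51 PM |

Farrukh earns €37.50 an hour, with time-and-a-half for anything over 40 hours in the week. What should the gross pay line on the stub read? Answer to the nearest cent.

Tue: 11:07 AM–6:45 PM = 7 h 38 min
Wed: 11:23 AM–7:34 PM = 8 h 11 min
Thu: 9:15 AM–8:32 PM = 11 h 17 min
Fri: 9:43 AM–4:49 PM = 7 h 6 min
Sat: 5:35 AM–1:41 PM = 8 h 6 min
Sun: 7:40 AM–5:51 PM = 10 h 11 min
Total worked: 52 h 29 min = 3149 min.
Regular 40 h 0 min = 2400 min at €37.50/h; overtime 12 h 29 min = 749 min at €56.25/h.
Pay = (2400 × €37.50 + 749 × €56.25) ÷ 60 = €2202.19.

€2202.19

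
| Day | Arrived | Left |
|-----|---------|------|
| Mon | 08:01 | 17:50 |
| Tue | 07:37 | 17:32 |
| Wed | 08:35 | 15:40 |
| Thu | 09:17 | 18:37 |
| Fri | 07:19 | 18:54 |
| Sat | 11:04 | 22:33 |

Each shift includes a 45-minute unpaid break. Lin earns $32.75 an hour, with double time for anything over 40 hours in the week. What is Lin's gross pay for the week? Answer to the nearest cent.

Mon: 08:01–17:50 = 9 h 49 min; less 45 min break → 9 h 4 min
Tue: 07:37–17:32 = 9 h 55 min; less 45 min break → 9 h 10 min
Wed: 08:35–15:40 = 7 h 5 min; less 45 min break → 6 h 20 min
Thu: 09:17–18:37 = 9 h 20 min; less 45 min break → 8 h 35 min
Fri: 07:19–18:54 = 11 h 35 min; less 45 min break → 10 h 50 min
Sat: 11:04–22:33 = 11 h 29 min; less 45 min break → 10 h 44 min
Total worked: 54 h 43 min = 3283 min.
Regular 40 h 0 min = 2400 min at $32.75/h; overtime 14 h 43 min = 883 min at $65.50/h.
Pay = (2400 × $32.75 + 883 × $65.50) ÷ 60 = $2273.94.

$2273.94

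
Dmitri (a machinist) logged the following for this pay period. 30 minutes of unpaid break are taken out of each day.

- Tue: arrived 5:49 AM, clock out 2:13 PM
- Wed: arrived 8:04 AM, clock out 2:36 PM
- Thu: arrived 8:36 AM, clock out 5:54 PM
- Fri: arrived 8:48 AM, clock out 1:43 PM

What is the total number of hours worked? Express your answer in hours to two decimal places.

27.15 hours

Tue: 5:49 AM–2:13 PM = 8 h 24 min; less 30 min break → 7 h 54 min
Wed: 8:04 AM–2:36 PM = 6 h 32 min; less 30 min break → 6 h 2 min
Thu: 8:36 AM–5:54 PM = 9 h 18 min; less 30 min break → 8 h 48 min
Fri: 8:48 AM–1:43 PM = 4 h 55 min; less 30 min break → 4 h 25 min
Total: 7 h 54 min + 6 h 2 min + 8 h 48 min + 4 h 25 min = 27 h 9 min.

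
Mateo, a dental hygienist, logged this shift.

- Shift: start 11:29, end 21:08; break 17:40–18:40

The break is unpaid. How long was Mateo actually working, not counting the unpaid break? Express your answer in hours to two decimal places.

Shift: 11:29–21:08 = 9 h 39 min; less 60 min break → 8 h 39 min

8.65 hours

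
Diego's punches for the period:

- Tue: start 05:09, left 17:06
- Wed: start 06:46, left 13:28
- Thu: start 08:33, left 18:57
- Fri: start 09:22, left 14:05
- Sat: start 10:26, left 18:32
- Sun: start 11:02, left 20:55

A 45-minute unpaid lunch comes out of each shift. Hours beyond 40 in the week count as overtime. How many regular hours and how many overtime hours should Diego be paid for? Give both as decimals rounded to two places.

Tue: 05:09–17:06 = 11 h 57 min; less 45 min break → 11 h 12 min
Wed: 06:46–13:28 = 6 h 42 min; less 45 min break → 5 h 57 min
Thu: 08:33–18:57 = 10 h 24 min; less 45 min break → 9 h 39 min
Fri: 09:22–14:05 = 4 h 43 min; less 45 min break → 3 h 58 min
Sat: 10:26–18:32 = 8 h 6 min; less 45 min break → 7 h 21 min
Sun: 11:02–20:55 = 9 h 53 min; less 45 min break → 9 h 8 min
Total worked: 47 h 15 min = 47.25 h.
Threshold 40 h → overtime 7 h 15 min, regular 40 h 0 min.

Regular 40.00 hours, overtime 7.25 hours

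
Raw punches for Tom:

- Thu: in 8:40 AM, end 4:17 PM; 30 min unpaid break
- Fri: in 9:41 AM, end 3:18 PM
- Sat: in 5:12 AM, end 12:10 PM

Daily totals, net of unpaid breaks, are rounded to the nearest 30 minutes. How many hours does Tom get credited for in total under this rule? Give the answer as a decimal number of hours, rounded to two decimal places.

Thu: 8:40 AM–4:17 PM = 7 h 37 min − 30 min = 7 h 7 min → rounds to 7 h 0 min
Fri: 9:41 AM–3:18 PM = 5 h 37 min → rounds to 5 h 30 min
Sat: 5:12 AM–12:10 PM = 6 h 58 min → rounds to 7 h 0 min
Total credited: 19 h 30 min.

19.50 hours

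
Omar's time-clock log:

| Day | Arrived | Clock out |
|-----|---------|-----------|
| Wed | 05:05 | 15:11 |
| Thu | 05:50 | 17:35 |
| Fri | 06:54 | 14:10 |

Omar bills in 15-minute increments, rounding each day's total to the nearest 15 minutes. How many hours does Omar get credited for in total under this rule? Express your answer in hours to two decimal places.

29.00 hours

Wed: 05:05–15:11 = 10 h 6 min → rounds to 10 h 0 min
Thu: 05:50–17:35 = 11 h 45 min → rounds to 11 h 45 min
Fri: 06:54–14:10 = 7 h 16 min → rounds to 7 h 15 min
Total credited: 29 h 0 min.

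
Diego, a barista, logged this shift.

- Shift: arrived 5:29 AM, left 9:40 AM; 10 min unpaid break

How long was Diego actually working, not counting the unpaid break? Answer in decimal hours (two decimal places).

4.02 hours

Shift: 5:29 AM–9:40 AM = 4 h 11 min; less 10 min break → 4 h 1 min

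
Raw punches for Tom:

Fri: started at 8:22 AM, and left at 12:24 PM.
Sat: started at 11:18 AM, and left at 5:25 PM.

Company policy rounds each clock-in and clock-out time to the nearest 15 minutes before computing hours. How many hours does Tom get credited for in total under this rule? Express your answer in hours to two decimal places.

Fri: in 8:22 AM→8:15 AM, out 12:24 PM→12:30 PM; 4 h 15 min
Sat: in 11:18 AM→11:15 AM, out 5:25 PM→5:30 PM; 6 h 15 min
Total credited: 10 h 30 min.

10.50 hours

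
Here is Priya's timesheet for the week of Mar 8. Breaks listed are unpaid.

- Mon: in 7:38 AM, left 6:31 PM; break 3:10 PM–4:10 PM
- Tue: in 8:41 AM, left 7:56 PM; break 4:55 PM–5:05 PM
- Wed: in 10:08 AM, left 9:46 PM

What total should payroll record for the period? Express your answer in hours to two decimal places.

32.60 hours

Mon: 7:38 AM–6:31 PM = 10 h 53 min; less 60 min break → 9 h 53 min
Tue: 8:41 AM–7:56 PM = 11 h 15 min; less 10 min break → 11 h 5 min
Wed: 10:08 AM–9:46 PM = 11 h 38 min
Total: 9 h 53 min + 11 h 5 min + 11 h 38 min = 32 h 36 min.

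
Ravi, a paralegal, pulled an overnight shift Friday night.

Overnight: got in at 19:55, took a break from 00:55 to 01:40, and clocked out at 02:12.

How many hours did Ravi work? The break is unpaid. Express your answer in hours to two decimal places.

Overnight: 19:55 → midnight = 4 h 5 min; midnight → 02:12 = 2 h 12 min; span 6 h 17 min; less 45 min break → 5 h 32 min

5.53 hours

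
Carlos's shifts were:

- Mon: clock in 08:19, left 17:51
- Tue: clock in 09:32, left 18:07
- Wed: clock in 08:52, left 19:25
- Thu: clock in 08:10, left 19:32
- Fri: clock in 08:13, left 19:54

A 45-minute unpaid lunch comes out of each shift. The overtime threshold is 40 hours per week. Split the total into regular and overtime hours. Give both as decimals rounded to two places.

Regular 40.00 hours, overtime 7.97 hours

Mon: 08:19–17:51 = 9 h 32 min; less 45 min break → 8 h 47 min
Tue: 09:32–18:07 = 8 h 35 min; less 45 min break → 7 h 50 min
Wed: 08:52–19:25 = 10 h 33 min; less 45 min break → 9 h 48 min
Thu: 08:10–19:32 = 11 h 22 min; less 45 min break → 10 h 37 min
Fri: 08:13–19:54 = 11 h 41 min; less 45 min break → 10 h 56 min
Total worked: 47 h 58 min = 47.97 h.
Threshold 40 h → overtime 7 h 58 min, regular 40 h 0 min.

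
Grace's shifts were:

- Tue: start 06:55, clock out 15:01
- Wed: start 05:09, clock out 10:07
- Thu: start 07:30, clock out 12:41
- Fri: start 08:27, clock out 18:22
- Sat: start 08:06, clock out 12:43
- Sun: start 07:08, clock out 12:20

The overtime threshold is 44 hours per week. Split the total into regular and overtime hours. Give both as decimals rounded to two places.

Regular 37.98 hours, overtime 0.00 hours

Tue: 06:55–15:01 = 8 h 6 min
Wed: 05:09–10:07 = 4 h 58 min
Thu: 07:30–12:41 = 5 h 11 min
Fri: 08:27–18:22 = 9 h 55 min
Sat: 08:06–12:43 = 4 h 37 min
Sun: 07:08–12:20 = 5 h 12 min
Total worked: 37 h 59 min = 37.98 h.
Threshold 44 h → overtime 0 h 0 min, regular 37 h 59 min.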